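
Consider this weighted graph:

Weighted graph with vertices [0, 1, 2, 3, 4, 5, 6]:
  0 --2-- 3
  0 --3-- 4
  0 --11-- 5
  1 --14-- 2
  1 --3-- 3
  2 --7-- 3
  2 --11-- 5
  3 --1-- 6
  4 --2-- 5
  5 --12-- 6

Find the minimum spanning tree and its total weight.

Applying Kruskal's algorithm (sort edges by weight, add if no cycle):
  Add (3,6) w=1
  Add (0,3) w=2
  Add (4,5) w=2
  Add (0,4) w=3
  Add (1,3) w=3
  Add (2,3) w=7
  Skip (0,5) w=11 (creates cycle)
  Skip (2,5) w=11 (creates cycle)
  Skip (5,6) w=12 (creates cycle)
  Skip (1,2) w=14 (creates cycle)
MST weight = 18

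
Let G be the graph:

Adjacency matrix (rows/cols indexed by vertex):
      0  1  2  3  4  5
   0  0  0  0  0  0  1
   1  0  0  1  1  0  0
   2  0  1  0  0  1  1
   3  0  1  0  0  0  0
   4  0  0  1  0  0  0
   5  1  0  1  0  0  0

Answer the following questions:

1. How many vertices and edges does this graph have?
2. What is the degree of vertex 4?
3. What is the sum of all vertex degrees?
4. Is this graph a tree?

Count: 6 vertices, 5 edges.
Vertex 4 has neighbors [2], degree = 1.
Handshaking lemma: 2 * 5 = 10.
A graph is a tree iff it is connected and has exactly n-1 edges. This graph is connected (all 6 vertices in one component) and has 6-1 = 5 edges. It is a tree.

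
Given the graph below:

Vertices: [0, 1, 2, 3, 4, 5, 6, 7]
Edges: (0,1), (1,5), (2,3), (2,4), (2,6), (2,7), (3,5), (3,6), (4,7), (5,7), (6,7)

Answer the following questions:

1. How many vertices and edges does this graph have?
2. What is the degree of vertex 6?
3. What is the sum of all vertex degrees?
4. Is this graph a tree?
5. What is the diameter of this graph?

Count: 8 vertices, 11 edges.
Vertex 6 has neighbors [2, 3, 7], degree = 3.
Handshaking lemma: 2 * 11 = 22.
A tree on 8 vertices has 7 edges. This graph has 11 edges (4 extra). Not a tree.
Diameter (longest shortest path) = 4.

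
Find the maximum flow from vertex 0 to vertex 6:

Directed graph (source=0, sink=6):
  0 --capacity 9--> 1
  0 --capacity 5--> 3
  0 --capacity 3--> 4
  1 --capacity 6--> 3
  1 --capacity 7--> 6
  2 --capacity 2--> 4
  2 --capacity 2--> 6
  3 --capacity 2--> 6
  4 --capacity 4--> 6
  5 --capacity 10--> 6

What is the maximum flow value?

Computing max flow:
  Flow on (0->1): 7/9
  Flow on (0->3): 2/5
  Flow on (0->4): 3/3
  Flow on (1->6): 7/7
  Flow on (3->6): 2/2
  Flow on (4->6): 3/4
Maximum flow = 12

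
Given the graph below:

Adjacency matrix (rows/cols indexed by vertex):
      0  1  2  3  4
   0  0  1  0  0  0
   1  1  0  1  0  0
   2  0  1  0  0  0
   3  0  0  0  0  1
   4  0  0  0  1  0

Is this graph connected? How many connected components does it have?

Checking connectivity: the graph has 2 connected component(s).
Components: [[0, 1, 2], [3, 4]]. The graph is NOT connected.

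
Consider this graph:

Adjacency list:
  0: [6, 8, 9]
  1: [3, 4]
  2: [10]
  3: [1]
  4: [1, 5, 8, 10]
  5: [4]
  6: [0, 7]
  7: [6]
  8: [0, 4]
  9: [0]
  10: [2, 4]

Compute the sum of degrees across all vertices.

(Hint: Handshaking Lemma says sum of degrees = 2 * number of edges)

Count edges: 10 edges.
By Handshaking Lemma: sum of degrees = 2 * 10 = 20.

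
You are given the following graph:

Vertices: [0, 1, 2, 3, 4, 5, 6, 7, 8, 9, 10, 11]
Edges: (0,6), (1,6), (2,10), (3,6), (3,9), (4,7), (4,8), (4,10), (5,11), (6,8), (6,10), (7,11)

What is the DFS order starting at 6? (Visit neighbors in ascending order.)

DFS from vertex 6 (neighbors processed in ascending order):
Visit order: 6, 0, 1, 3, 9, 8, 4, 7, 11, 5, 10, 2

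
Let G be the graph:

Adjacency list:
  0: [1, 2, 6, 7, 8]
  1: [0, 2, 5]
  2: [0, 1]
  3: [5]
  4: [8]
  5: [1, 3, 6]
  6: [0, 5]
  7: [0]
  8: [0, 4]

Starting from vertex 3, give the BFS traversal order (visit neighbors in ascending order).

BFS from vertex 3 (neighbors processed in ascending order):
Visit order: 3, 5, 1, 6, 0, 2, 7, 8, 4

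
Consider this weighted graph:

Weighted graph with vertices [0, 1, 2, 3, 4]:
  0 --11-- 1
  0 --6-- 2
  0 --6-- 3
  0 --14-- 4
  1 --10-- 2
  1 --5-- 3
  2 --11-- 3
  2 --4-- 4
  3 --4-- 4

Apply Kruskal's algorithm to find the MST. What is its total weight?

Applying Kruskal's algorithm (sort edges by weight, add if no cycle):
  Add (2,4) w=4
  Add (3,4) w=4
  Add (1,3) w=5
  Add (0,2) w=6
  Skip (0,3) w=6 (creates cycle)
  Skip (1,2) w=10 (creates cycle)
  Skip (0,1) w=11 (creates cycle)
  Skip (2,3) w=11 (creates cycle)
  Skip (0,4) w=14 (creates cycle)
MST weight = 19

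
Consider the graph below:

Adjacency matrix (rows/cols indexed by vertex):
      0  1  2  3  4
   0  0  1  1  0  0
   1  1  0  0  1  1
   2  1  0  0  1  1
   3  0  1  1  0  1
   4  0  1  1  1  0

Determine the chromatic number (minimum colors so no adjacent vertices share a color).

The graph has a maximum clique of size 3 (lower bound on chromatic number).
A valid 3-coloring: {0: 1, 1: 0, 2: 0, 3: 1, 4: 2}.
Chromatic number = 3.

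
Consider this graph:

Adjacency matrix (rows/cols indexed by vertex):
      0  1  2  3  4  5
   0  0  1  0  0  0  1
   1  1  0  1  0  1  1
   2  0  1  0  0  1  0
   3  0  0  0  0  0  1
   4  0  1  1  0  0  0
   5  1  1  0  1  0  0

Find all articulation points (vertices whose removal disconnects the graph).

An articulation point is a vertex whose removal disconnects the graph.
Articulation points: [1, 5]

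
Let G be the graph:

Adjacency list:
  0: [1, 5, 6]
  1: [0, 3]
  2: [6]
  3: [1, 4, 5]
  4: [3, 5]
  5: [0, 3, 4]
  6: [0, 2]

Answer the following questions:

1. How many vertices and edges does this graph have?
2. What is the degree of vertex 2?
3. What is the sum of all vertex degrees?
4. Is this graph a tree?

Count: 7 vertices, 8 edges.
Vertex 2 has neighbors [6], degree = 1.
Handshaking lemma: 2 * 8 = 16.
A tree on 7 vertices has 6 edges. This graph has 8 edges (2 extra). Not a tree.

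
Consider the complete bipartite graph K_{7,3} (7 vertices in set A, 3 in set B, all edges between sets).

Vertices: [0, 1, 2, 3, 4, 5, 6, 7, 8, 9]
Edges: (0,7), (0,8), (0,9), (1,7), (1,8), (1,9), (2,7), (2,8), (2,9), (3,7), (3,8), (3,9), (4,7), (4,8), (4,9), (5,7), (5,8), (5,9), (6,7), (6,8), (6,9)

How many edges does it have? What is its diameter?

K_{7,3} has 7 * 3 = 21 edges.
Any vertex reaches any opposite-side vertex in 1 step; same-side vertices reach in 2 steps via any opposite-side vertex.
Diameter = 2.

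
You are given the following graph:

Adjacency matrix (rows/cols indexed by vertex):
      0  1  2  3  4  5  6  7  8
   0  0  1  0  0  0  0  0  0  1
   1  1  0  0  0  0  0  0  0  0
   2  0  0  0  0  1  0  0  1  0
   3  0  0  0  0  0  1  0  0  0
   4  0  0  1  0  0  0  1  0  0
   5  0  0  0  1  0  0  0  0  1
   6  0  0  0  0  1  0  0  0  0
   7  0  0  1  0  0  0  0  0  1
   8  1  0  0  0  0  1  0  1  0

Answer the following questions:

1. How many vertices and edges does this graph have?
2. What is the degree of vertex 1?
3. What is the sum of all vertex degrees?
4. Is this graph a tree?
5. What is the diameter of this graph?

Count: 9 vertices, 8 edges.
Vertex 1 has neighbors [0], degree = 1.
Handshaking lemma: 2 * 8 = 16.
A graph is a tree iff it is connected and has exactly n-1 edges. This graph is connected (all 9 vertices in one component) and has 9-1 = 8 edges. It is a tree.
Diameter (longest shortest path) = 6.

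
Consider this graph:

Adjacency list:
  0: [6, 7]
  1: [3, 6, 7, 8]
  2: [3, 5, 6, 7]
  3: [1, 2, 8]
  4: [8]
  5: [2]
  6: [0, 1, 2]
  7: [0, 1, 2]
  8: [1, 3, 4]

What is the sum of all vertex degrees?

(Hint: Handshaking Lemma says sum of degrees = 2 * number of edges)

Count edges: 12 edges.
By Handshaking Lemma: sum of degrees = 2 * 12 = 24.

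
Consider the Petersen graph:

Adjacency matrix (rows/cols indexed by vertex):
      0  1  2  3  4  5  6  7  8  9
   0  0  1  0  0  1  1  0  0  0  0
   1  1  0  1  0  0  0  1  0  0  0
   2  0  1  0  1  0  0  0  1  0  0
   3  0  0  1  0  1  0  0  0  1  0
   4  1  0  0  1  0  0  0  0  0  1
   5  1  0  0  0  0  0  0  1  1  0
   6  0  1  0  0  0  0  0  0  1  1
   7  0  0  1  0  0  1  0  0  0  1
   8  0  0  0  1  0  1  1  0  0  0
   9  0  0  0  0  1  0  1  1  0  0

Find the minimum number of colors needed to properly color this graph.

The Petersen graph contains odd cycles (e.g. the outer 5-cycle), so chi >= 3.
A proper 3-coloring exists (it is a well-known 3-chromatic graph).
Chromatic number = 3.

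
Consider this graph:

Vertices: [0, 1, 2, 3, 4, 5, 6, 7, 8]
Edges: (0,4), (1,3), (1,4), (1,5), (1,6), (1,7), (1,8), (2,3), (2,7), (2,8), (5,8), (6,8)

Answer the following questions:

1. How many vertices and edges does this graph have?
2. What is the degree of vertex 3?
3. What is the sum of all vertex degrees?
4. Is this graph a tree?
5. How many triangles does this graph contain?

Count: 9 vertices, 12 edges.
Vertex 3 has neighbors [1, 2], degree = 2.
Handshaking lemma: 2 * 12 = 24.
A tree on 9 vertices has 8 edges. This graph has 12 edges (4 extra). Not a tree.
Number of triangles = 2.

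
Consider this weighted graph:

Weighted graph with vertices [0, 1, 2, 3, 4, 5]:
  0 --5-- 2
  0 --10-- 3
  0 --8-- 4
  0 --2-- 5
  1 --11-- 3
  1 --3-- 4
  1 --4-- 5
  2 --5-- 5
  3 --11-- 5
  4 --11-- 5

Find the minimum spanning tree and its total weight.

Applying Kruskal's algorithm (sort edges by weight, add if no cycle):
  Add (0,5) w=2
  Add (1,4) w=3
  Add (1,5) w=4
  Add (0,2) w=5
  Skip (2,5) w=5 (creates cycle)
  Skip (0,4) w=8 (creates cycle)
  Add (0,3) w=10
  Skip (1,3) w=11 (creates cycle)
  Skip (3,5) w=11 (creates cycle)
  Skip (4,5) w=11 (creates cycle)
MST weight = 24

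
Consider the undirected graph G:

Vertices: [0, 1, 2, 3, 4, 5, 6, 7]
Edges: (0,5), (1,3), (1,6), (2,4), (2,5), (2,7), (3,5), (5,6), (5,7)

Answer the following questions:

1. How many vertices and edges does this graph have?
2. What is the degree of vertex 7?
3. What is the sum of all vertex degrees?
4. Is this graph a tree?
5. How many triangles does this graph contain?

Count: 8 vertices, 9 edges.
Vertex 7 has neighbors [2, 5], degree = 2.
Handshaking lemma: 2 * 9 = 18.
A tree on 8 vertices has 7 edges. This graph has 9 edges (2 extra). Not a tree.
Number of triangles = 1.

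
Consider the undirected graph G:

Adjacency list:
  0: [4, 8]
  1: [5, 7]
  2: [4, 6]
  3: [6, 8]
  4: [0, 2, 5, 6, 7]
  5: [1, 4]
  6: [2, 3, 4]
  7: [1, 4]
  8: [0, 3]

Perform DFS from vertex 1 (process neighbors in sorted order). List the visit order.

DFS from vertex 1 (neighbors processed in ascending order):
Visit order: 1, 5, 4, 0, 8, 3, 6, 2, 7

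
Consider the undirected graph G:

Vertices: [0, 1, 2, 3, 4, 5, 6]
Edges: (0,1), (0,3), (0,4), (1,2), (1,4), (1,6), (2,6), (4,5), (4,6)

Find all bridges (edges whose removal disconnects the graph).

A bridge is an edge whose removal increases the number of connected components.
Bridges found: (0,3), (4,5)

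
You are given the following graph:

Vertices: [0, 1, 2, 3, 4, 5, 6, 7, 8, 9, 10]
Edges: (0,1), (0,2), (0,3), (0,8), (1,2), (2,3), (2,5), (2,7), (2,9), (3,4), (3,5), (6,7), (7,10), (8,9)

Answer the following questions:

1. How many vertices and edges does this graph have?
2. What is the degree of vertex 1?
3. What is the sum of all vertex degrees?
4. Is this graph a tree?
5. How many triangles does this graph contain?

Count: 11 vertices, 14 edges.
Vertex 1 has neighbors [0, 2], degree = 2.
Handshaking lemma: 2 * 14 = 28.
A tree on 11 vertices has 10 edges. This graph has 14 edges (4 extra). Not a tree.
Number of triangles = 3.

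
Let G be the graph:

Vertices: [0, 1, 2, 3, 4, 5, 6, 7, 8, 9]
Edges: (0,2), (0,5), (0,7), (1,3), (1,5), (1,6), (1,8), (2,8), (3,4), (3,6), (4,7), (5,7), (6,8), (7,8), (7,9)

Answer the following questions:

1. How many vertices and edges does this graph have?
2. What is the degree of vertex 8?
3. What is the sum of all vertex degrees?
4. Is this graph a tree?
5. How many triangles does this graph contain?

Count: 10 vertices, 15 edges.
Vertex 8 has neighbors [1, 2, 6, 7], degree = 4.
Handshaking lemma: 2 * 15 = 30.
A tree on 10 vertices has 9 edges. This graph has 15 edges (6 extra). Not a tree.
Number of triangles = 3.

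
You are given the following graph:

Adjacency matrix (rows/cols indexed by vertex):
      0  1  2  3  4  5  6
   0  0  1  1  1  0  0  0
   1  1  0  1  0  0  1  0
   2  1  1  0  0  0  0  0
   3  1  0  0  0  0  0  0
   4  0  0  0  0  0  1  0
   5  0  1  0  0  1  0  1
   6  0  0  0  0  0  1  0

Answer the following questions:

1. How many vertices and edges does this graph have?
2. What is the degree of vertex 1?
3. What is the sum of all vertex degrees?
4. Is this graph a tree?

Count: 7 vertices, 7 edges.
Vertex 1 has neighbors [0, 2, 5], degree = 3.
Handshaking lemma: 2 * 7 = 14.
A tree on 7 vertices has 6 edges. This graph has 7 edges (1 extra). Not a tree.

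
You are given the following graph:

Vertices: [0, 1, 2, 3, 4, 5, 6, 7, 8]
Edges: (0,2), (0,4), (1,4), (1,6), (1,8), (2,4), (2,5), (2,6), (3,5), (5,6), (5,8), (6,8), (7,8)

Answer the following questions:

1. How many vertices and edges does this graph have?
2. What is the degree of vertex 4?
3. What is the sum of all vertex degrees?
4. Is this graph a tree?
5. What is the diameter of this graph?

Count: 9 vertices, 13 edges.
Vertex 4 has neighbors [0, 1, 2], degree = 3.
Handshaking lemma: 2 * 13 = 26.
A tree on 9 vertices has 8 edges. This graph has 13 edges (5 extra). Not a tree.
Diameter (longest shortest path) = 4.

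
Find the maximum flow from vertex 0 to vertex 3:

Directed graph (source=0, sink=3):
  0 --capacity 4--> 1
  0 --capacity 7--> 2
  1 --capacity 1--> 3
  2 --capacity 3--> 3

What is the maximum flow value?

Computing max flow:
  Flow on (0->1): 1/4
  Flow on (0->2): 3/7
  Flow on (1->3): 1/1
  Flow on (2->3): 3/3
Maximum flow = 4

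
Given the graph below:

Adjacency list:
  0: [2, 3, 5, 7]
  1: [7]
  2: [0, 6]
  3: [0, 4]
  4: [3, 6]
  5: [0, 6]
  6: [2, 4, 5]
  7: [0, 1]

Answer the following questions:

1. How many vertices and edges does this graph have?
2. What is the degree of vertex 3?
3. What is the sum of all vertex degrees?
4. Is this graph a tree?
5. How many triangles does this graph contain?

Count: 8 vertices, 9 edges.
Vertex 3 has neighbors [0, 4], degree = 2.
Handshaking lemma: 2 * 9 = 18.
A tree on 8 vertices has 7 edges. This graph has 9 edges (2 extra). Not a tree.
Number of triangles = 0.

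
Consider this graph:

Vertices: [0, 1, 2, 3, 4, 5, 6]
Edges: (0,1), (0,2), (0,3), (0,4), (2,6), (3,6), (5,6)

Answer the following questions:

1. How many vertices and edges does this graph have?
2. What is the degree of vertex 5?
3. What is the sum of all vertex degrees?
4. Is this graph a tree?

Count: 7 vertices, 7 edges.
Vertex 5 has neighbors [6], degree = 1.
Handshaking lemma: 2 * 7 = 14.
A tree on 7 vertices has 6 edges. This graph has 7 edges (1 extra). Not a tree.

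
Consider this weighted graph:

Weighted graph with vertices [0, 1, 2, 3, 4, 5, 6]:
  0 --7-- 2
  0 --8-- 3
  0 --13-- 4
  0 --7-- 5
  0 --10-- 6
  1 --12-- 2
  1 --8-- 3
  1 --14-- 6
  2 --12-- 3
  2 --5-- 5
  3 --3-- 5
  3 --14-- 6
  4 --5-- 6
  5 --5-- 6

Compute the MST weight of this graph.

Applying Kruskal's algorithm (sort edges by weight, add if no cycle):
  Add (3,5) w=3
  Add (2,5) w=5
  Add (4,6) w=5
  Add (5,6) w=5
  Add (0,5) w=7
  Skip (0,2) w=7 (creates cycle)
  Skip (0,3) w=8 (creates cycle)
  Add (1,3) w=8
  Skip (0,6) w=10 (creates cycle)
  Skip (1,2) w=12 (creates cycle)
  Skip (2,3) w=12 (creates cycle)
  Skip (0,4) w=13 (creates cycle)
  Skip (1,6) w=14 (creates cycle)
  Skip (3,6) w=14 (creates cycle)
MST weight = 33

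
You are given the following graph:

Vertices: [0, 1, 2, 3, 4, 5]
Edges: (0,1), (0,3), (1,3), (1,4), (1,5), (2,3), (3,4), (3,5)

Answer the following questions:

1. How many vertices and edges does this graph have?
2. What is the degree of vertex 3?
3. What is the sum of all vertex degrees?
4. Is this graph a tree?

Count: 6 vertices, 8 edges.
Vertex 3 has neighbors [0, 1, 2, 4, 5], degree = 5.
Handshaking lemma: 2 * 8 = 16.
A tree on 6 vertices has 5 edges. This graph has 8 edges (3 extra). Not a tree.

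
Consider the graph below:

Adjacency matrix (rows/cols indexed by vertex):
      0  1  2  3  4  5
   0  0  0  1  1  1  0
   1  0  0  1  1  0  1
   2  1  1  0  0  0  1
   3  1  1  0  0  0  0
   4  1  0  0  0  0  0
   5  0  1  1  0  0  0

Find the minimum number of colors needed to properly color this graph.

The graph has a maximum clique of size 3 (lower bound on chromatic number).
A valid 3-coloring: {0: 0, 1: 0, 2: 1, 3: 1, 4: 1, 5: 2}.
Chromatic number = 3.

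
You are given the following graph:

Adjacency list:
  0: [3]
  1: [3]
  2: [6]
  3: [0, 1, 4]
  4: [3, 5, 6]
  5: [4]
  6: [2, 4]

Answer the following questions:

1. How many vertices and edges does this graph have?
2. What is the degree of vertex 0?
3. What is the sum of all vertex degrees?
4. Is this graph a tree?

Count: 7 vertices, 6 edges.
Vertex 0 has neighbors [3], degree = 1.
Handshaking lemma: 2 * 6 = 12.
A graph is a tree iff it is connected and has exactly n-1 edges. This graph is connected (all 7 vertices in one component) and has 7-1 = 6 edges. It is a tree.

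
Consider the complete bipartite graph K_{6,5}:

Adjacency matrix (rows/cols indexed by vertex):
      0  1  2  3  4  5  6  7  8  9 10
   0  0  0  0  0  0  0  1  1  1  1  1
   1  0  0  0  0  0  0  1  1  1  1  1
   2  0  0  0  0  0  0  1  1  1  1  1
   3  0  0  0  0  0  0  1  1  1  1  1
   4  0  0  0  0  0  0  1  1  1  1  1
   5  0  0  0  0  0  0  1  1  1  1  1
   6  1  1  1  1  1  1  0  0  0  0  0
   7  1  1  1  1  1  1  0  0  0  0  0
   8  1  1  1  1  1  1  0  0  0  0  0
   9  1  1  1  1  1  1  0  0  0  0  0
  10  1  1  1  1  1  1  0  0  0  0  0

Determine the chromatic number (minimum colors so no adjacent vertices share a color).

K_{6,5} is bipartite: vertices split into two independent sets of size 6 and 5.
Color one set 0, the other 1. No adjacent vertices share a color.
Chromatic number = 2.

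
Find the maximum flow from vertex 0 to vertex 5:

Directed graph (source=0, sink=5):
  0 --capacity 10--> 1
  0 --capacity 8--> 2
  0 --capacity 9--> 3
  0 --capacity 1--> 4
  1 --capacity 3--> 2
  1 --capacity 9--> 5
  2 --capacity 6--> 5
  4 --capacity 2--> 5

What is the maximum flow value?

Computing max flow:
  Flow on (0->1): 9/10
  Flow on (0->2): 6/8
  Flow on (0->4): 1/1
  Flow on (1->5): 9/9
  Flow on (2->5): 6/6
  Flow on (4->5): 1/2
Maximum flow = 16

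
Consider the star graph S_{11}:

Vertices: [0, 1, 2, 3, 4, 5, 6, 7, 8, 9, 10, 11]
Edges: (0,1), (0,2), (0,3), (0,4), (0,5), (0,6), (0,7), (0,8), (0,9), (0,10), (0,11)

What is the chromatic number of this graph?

S_{11} has one hub adjacent to 11 leaves; leaves are pairwise non-adjacent.
Color the hub 0 and every leaf 1.
Chromatic number = 2.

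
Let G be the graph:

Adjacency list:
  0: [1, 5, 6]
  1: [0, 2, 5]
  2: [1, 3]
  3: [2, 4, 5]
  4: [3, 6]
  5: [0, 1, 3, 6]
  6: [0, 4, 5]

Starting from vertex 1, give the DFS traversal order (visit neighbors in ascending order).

DFS from vertex 1 (neighbors processed in ascending order):
Visit order: 1, 0, 5, 3, 2, 4, 6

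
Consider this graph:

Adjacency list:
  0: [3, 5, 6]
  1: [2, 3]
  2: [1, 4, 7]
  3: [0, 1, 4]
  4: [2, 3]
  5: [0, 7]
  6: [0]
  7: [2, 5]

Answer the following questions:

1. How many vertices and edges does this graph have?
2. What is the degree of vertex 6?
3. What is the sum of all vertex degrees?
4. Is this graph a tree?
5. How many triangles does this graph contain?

Count: 8 vertices, 9 edges.
Vertex 6 has neighbors [0], degree = 1.
Handshaking lemma: 2 * 9 = 18.
A tree on 8 vertices has 7 edges. This graph has 9 edges (2 extra). Not a tree.
Number of triangles = 0.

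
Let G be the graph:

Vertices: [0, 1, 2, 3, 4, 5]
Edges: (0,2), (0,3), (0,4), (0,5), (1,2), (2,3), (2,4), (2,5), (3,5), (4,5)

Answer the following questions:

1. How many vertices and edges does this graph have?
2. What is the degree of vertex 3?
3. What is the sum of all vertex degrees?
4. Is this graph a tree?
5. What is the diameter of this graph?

Count: 6 vertices, 10 edges.
Vertex 3 has neighbors [0, 2, 5], degree = 3.
Handshaking lemma: 2 * 10 = 20.
A tree on 6 vertices has 5 edges. This graph has 10 edges (5 extra). Not a tree.
Diameter (longest shortest path) = 2.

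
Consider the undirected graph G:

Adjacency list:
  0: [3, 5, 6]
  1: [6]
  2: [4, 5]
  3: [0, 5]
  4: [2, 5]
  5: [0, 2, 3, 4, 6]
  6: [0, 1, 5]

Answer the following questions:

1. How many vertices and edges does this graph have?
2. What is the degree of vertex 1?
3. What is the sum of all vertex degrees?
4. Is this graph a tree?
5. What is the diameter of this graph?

Count: 7 vertices, 9 edges.
Vertex 1 has neighbors [6], degree = 1.
Handshaking lemma: 2 * 9 = 18.
A tree on 7 vertices has 6 edges. This graph has 9 edges (3 extra). Not a tree.
Diameter (longest shortest path) = 3.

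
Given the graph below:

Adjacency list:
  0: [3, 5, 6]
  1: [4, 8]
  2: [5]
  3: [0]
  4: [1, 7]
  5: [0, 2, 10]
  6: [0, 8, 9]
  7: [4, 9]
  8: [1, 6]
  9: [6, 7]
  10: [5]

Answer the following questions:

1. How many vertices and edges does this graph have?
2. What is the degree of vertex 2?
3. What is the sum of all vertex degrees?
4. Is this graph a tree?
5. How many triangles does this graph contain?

Count: 11 vertices, 11 edges.
Vertex 2 has neighbors [5], degree = 1.
Handshaking lemma: 2 * 11 = 22.
A tree on 11 vertices has 10 edges. This graph has 11 edges (1 extra). Not a tree.
Number of triangles = 0.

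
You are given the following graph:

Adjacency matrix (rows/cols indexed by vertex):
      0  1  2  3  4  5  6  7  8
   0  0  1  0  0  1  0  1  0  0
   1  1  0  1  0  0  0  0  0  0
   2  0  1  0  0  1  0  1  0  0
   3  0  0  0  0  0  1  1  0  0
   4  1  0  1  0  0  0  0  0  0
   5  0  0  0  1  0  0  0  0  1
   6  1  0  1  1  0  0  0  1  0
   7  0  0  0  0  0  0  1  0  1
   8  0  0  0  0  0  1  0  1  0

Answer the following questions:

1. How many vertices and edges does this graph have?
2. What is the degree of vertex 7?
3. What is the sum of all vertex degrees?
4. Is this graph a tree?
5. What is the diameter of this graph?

Count: 9 vertices, 11 edges.
Vertex 7 has neighbors [6, 8], degree = 2.
Handshaking lemma: 2 * 11 = 22.
A tree on 9 vertices has 8 edges. This graph has 11 edges (3 extra). Not a tree.
Diameter (longest shortest path) = 4.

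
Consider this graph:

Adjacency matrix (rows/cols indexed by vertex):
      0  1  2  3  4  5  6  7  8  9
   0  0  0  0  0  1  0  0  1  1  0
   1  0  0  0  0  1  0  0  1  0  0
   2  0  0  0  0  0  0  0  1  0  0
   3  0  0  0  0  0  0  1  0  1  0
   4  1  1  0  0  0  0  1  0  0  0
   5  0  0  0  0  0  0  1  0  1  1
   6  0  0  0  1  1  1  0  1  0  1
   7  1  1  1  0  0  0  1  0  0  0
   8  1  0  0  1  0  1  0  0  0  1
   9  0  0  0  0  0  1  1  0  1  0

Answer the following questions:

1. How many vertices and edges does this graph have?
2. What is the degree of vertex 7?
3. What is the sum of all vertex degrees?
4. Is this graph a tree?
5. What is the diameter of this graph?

Count: 10 vertices, 15 edges.
Vertex 7 has neighbors [0, 1, 2, 6], degree = 4.
Handshaking lemma: 2 * 15 = 30.
A tree on 10 vertices has 9 edges. This graph has 15 edges (6 extra). Not a tree.
Diameter (longest shortest path) = 3.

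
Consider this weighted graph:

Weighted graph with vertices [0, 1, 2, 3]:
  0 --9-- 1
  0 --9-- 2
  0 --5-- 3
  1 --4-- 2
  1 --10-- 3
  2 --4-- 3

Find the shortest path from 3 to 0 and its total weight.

Using Dijkstra's algorithm from vertex 3:
Shortest path: 3 -> 0
Total weight: 5 = 5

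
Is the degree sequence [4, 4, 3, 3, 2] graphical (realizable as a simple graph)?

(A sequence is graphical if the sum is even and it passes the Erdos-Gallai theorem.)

Sum of degrees = 16. Sum is even and passes Erdos-Gallai. The sequence IS graphical.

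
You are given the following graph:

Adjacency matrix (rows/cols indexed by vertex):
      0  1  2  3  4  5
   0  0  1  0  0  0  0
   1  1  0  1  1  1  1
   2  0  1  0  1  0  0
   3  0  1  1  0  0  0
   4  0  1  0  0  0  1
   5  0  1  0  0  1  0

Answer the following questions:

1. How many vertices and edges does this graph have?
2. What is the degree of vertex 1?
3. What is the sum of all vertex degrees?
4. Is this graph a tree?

Count: 6 vertices, 7 edges.
Vertex 1 has neighbors [0, 2, 3, 4, 5], degree = 5.
Handshaking lemma: 2 * 7 = 14.
A tree on 6 vertices has 5 edges. This graph has 7 edges (2 extra). Not a tree.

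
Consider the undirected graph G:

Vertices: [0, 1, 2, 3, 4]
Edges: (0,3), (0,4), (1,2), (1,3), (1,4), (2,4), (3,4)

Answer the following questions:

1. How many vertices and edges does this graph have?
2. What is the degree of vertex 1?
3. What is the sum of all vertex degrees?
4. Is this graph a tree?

Count: 5 vertices, 7 edges.
Vertex 1 has neighbors [2, 3, 4], degree = 3.
Handshaking lemma: 2 * 7 = 14.
A tree on 5 vertices has 4 edges. This graph has 7 edges (3 extra). Not a tree.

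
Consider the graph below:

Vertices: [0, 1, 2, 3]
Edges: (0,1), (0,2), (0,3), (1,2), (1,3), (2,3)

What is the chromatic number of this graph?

The graph has a maximum clique of size 4 (lower bound on chromatic number).
A valid 4-coloring: {0: 0, 1: 1, 2: 2, 3: 3}.
Chromatic number = 4.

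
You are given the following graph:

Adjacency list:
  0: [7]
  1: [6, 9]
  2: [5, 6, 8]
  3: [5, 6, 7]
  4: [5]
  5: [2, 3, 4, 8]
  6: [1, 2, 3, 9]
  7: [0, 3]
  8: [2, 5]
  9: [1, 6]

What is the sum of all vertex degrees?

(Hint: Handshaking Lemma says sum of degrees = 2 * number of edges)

Count edges: 12 edges.
By Handshaking Lemma: sum of degrees = 2 * 12 = 24.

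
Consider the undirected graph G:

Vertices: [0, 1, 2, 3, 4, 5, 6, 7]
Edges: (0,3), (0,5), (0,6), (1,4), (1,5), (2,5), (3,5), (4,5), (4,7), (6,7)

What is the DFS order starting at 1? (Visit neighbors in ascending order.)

DFS from vertex 1 (neighbors processed in ascending order):
Visit order: 1, 4, 5, 0, 3, 6, 7, 2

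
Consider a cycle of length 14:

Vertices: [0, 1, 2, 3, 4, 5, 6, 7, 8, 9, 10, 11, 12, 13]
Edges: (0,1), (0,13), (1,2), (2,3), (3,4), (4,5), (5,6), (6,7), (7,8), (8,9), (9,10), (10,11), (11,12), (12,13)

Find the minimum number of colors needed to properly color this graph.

This is an even cycle (C_14). Even cycles are bipartite.
Chromatic number = 2.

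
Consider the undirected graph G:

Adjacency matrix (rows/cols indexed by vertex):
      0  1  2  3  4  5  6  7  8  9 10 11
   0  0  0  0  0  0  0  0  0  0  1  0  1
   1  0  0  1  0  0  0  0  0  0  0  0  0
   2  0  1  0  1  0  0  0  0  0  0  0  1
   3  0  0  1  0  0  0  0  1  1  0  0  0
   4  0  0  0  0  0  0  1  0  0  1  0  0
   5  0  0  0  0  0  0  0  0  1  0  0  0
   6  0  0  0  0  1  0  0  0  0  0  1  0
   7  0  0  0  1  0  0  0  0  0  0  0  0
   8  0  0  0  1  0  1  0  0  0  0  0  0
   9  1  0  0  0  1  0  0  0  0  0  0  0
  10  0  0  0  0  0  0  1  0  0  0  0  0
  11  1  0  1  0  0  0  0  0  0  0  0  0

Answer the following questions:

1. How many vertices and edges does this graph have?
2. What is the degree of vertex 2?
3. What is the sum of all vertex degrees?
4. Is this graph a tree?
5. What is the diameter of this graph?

Count: 12 vertices, 11 edges.
Vertex 2 has neighbors [1, 3, 11], degree = 3.
Handshaking lemma: 2 * 11 = 22.
A graph is a tree iff it is connected and has exactly n-1 edges. This graph is connected (all 12 vertices in one component) and has 12-1 = 11 edges. It is a tree.
Diameter (longest shortest path) = 9.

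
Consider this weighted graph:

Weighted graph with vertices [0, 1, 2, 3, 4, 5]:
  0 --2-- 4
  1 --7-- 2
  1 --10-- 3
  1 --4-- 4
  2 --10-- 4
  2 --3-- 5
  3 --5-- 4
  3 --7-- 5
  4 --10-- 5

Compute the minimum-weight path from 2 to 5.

Using Dijkstra's algorithm from vertex 2:
Shortest path: 2 -> 5
Total weight: 3 = 3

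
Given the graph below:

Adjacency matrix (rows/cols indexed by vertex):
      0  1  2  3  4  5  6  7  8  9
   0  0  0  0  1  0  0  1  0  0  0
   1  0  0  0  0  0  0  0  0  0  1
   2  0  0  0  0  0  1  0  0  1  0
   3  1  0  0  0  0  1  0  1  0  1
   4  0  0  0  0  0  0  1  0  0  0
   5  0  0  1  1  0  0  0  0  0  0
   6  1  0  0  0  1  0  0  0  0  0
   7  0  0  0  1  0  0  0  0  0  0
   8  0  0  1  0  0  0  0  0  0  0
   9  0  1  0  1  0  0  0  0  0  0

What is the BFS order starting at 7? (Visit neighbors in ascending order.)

BFS from vertex 7 (neighbors processed in ascending order):
Visit order: 7, 3, 0, 5, 9, 6, 2, 1, 4, 8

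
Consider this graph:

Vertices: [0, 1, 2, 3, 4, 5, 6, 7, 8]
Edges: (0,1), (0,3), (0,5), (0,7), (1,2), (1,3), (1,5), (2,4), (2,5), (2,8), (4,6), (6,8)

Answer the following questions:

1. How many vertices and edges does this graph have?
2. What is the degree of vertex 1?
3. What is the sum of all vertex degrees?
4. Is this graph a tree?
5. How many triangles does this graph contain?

Count: 9 vertices, 12 edges.
Vertex 1 has neighbors [0, 2, 3, 5], degree = 4.
Handshaking lemma: 2 * 12 = 24.
A tree on 9 vertices has 8 edges. This graph has 12 edges (4 extra). Not a tree.
Number of triangles = 3.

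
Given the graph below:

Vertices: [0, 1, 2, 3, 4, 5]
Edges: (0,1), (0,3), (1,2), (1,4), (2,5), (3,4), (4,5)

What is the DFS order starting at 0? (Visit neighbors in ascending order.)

DFS from vertex 0 (neighbors processed in ascending order):
Visit order: 0, 1, 2, 5, 4, 3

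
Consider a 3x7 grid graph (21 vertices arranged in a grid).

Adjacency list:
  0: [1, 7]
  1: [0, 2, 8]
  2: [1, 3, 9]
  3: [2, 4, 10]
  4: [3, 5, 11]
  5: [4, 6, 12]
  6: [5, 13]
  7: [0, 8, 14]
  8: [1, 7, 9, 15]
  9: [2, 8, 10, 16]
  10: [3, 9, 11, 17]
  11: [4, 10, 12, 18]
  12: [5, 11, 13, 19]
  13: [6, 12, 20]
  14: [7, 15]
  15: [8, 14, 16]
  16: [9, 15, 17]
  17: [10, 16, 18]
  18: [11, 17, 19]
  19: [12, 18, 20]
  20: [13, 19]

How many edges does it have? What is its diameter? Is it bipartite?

A 3x7 grid has 14 vertical edges and 18 horizontal edges.
Total edges = 14 + 18 = 32.
Diameter = (3-1) + (7-1) = 8 (corner to opposite corner).
Grid graphs are bipartite (checkerboard coloring).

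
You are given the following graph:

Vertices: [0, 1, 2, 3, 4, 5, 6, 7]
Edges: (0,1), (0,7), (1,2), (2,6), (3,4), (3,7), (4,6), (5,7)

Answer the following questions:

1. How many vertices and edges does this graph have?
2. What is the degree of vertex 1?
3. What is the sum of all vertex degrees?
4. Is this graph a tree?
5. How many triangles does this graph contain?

Count: 8 vertices, 8 edges.
Vertex 1 has neighbors [0, 2], degree = 2.
Handshaking lemma: 2 * 8 = 16.
A tree on 8 vertices has 7 edges. This graph has 8 edges (1 extra). Not a tree.
Number of triangles = 0.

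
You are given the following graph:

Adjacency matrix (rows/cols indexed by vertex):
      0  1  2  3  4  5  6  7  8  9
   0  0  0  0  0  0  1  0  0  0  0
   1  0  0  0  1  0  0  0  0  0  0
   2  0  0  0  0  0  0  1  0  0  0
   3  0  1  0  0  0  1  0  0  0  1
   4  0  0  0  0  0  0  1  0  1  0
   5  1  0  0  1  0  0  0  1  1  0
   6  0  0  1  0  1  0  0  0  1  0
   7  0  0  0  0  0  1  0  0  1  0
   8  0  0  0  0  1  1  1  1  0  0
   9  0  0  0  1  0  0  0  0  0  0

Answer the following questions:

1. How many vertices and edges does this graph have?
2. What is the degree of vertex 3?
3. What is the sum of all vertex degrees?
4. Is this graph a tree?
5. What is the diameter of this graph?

Count: 10 vertices, 11 edges.
Vertex 3 has neighbors [1, 5, 9], degree = 3.
Handshaking lemma: 2 * 11 = 22.
A tree on 10 vertices has 9 edges. This graph has 11 edges (2 extra). Not a tree.
Diameter (longest shortest path) = 5.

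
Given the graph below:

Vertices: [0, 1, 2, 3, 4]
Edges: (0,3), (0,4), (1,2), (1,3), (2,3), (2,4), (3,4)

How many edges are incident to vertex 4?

Vertex 4 has neighbors [0, 2, 3], so deg(4) = 3.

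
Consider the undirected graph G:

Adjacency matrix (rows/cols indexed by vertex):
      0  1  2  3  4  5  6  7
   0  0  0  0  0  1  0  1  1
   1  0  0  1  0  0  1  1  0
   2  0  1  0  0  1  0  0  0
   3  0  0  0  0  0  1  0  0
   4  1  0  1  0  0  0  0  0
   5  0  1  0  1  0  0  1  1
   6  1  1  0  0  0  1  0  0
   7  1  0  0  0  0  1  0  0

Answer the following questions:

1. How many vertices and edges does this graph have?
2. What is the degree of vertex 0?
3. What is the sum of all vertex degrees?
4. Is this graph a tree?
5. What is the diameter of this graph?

Count: 8 vertices, 10 edges.
Vertex 0 has neighbors [4, 6, 7], degree = 3.
Handshaking lemma: 2 * 10 = 20.
A tree on 8 vertices has 7 edges. This graph has 10 edges (3 extra). Not a tree.
Diameter (longest shortest path) = 4.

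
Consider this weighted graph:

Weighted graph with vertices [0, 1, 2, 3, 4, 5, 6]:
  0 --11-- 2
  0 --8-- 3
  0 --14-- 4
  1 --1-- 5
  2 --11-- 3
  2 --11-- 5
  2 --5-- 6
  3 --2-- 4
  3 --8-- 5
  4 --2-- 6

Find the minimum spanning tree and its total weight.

Applying Kruskal's algorithm (sort edges by weight, add if no cycle):
  Add (1,5) w=1
  Add (3,4) w=2
  Add (4,6) w=2
  Add (2,6) w=5
  Add (0,3) w=8
  Add (3,5) w=8
  Skip (0,2) w=11 (creates cycle)
  Skip (2,3) w=11 (creates cycle)
  Skip (2,5) w=11 (creates cycle)
  Skip (0,4) w=14 (creates cycle)
MST weight = 26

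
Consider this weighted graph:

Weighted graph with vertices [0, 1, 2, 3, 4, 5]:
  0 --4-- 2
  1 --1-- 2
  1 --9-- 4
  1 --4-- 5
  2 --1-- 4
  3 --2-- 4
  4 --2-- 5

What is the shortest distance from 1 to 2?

Using Dijkstra's algorithm from vertex 1:
Shortest path: 1 -> 2
Total weight: 1 = 1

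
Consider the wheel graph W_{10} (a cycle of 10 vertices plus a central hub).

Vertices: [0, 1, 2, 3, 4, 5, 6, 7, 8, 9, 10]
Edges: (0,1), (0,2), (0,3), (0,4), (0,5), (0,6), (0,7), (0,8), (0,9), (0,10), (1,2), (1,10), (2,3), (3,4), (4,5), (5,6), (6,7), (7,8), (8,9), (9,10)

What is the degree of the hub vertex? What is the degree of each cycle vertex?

The hub connects to all 10 cycle vertices, so deg(hub) = 10.
Each cycle vertex connects to 2 neighbors on the cycle plus the hub, so deg(cycle vertex) = 3.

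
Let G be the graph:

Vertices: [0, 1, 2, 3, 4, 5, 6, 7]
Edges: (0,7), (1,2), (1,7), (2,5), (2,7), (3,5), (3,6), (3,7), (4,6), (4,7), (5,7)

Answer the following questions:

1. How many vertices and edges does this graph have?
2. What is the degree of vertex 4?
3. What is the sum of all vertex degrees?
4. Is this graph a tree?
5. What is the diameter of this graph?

Count: 8 vertices, 11 edges.
Vertex 4 has neighbors [6, 7], degree = 2.
Handshaking lemma: 2 * 11 = 22.
A tree on 8 vertices has 7 edges. This graph has 11 edges (4 extra). Not a tree.
Diameter (longest shortest path) = 3.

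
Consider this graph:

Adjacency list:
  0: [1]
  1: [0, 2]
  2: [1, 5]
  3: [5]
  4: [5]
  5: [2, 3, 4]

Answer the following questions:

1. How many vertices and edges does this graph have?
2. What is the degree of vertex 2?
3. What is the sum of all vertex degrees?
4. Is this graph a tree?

Count: 6 vertices, 5 edges.
Vertex 2 has neighbors [1, 5], degree = 2.
Handshaking lemma: 2 * 5 = 10.
A graph is a tree iff it is connected and has exactly n-1 edges. This graph is connected (all 6 vertices in one component) and has 6-1 = 5 edges. It is a tree.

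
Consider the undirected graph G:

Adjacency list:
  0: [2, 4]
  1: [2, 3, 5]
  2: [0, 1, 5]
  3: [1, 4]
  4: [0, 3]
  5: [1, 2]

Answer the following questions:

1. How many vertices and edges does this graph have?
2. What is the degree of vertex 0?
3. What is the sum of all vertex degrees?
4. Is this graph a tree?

Count: 6 vertices, 7 edges.
Vertex 0 has neighbors [2, 4], degree = 2.
Handshaking lemma: 2 * 7 = 14.
A tree on 6 vertices has 5 edges. This graph has 7 edges (2 extra). Not a tree.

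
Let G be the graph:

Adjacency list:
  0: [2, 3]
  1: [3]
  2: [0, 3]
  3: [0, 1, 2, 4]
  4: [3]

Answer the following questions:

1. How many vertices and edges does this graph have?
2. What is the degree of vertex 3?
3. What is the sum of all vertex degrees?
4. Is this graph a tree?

Count: 5 vertices, 5 edges.
Vertex 3 has neighbors [0, 1, 2, 4], degree = 4.
Handshaking lemma: 2 * 5 = 10.
A tree on 5 vertices has 4 edges. This graph has 5 edges (1 extra). Not a tree.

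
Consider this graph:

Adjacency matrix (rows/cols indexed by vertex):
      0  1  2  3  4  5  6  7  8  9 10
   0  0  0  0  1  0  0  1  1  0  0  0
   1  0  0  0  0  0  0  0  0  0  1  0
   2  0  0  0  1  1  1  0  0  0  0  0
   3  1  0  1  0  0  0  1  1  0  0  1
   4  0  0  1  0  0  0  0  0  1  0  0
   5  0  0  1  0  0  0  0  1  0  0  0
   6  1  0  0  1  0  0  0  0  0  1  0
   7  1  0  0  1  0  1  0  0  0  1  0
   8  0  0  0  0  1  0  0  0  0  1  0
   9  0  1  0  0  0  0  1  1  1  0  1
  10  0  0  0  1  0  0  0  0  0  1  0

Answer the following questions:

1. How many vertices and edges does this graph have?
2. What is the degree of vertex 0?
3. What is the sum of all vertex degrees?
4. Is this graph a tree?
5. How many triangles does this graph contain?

Count: 11 vertices, 16 edges.
Vertex 0 has neighbors [3, 6, 7], degree = 3.
Handshaking lemma: 2 * 16 = 32.
A tree on 11 vertices has 10 edges. This graph has 16 edges (6 extra). Not a tree.
Number of triangles = 2.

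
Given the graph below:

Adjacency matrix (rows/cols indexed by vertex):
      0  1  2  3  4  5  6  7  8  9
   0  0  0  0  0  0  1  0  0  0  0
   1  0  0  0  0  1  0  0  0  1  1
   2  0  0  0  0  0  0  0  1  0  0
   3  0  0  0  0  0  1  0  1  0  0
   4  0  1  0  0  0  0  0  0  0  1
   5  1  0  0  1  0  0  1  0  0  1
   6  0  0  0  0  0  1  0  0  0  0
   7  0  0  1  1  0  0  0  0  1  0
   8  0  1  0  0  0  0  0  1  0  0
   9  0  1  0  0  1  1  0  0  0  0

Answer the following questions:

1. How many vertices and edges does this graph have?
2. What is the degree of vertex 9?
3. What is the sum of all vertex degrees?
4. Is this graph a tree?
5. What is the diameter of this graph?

Count: 10 vertices, 11 edges.
Vertex 9 has neighbors [1, 4, 5], degree = 3.
Handshaking lemma: 2 * 11 = 22.
A tree on 10 vertices has 9 edges. This graph has 11 edges (2 extra). Not a tree.
Diameter (longest shortest path) = 4.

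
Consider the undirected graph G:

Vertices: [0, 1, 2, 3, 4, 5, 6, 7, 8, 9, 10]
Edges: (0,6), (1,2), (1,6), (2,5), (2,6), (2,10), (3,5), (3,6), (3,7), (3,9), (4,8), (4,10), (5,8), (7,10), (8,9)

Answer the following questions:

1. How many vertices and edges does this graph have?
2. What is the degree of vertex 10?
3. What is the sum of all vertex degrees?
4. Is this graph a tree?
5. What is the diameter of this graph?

Count: 11 vertices, 15 edges.
Vertex 10 has neighbors [2, 4, 7], degree = 3.
Handshaking lemma: 2 * 15 = 30.
A tree on 11 vertices has 10 edges. This graph has 15 edges (5 extra). Not a tree.
Diameter (longest shortest path) = 4.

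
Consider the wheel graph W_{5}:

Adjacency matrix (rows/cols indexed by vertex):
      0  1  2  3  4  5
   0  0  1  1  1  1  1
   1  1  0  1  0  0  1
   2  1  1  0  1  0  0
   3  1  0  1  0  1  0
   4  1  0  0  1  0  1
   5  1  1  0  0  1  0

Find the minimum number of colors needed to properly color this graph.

W_{5} = C_{5} plus a hub adjacent to every cycle vertex.
The outer cycle needs 3 colors (odd cycle); the hub is adjacent to all of them so needs a fresh color.
Chromatic number = 3 + 1 = 4.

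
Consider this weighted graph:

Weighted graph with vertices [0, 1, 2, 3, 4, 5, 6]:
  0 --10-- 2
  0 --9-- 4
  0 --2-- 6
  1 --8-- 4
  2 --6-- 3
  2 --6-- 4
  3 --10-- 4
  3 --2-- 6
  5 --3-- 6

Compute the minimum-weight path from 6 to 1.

Using Dijkstra's algorithm from vertex 6:
Shortest path: 6 -> 0 -> 4 -> 1
Total weight: 2 + 9 + 8 = 19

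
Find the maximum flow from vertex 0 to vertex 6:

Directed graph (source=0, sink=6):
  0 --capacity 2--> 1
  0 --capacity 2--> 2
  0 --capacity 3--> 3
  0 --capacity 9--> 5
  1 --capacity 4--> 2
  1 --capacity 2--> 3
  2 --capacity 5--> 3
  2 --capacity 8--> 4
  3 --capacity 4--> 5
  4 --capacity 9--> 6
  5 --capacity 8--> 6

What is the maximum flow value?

Computing max flow:
  Flow on (0->1): 2/2
  Flow on (0->2): 2/2
  Flow on (0->5): 8/9
  Flow on (1->2): 2/4
  Flow on (2->4): 4/8
  Flow on (4->6): 4/9
  Flow on (5->6): 8/8
Maximum flow = 12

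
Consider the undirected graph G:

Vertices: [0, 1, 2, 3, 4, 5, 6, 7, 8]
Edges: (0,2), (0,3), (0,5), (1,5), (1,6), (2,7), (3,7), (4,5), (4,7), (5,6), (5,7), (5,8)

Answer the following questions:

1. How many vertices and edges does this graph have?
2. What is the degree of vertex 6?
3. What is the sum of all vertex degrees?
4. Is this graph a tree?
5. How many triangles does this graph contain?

Count: 9 vertices, 12 edges.
Vertex 6 has neighbors [1, 5], degree = 2.
Handshaking lemma: 2 * 12 = 24.
A tree on 9 vertices has 8 edges. This graph has 12 edges (4 extra). Not a tree.
Number of triangles = 2.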